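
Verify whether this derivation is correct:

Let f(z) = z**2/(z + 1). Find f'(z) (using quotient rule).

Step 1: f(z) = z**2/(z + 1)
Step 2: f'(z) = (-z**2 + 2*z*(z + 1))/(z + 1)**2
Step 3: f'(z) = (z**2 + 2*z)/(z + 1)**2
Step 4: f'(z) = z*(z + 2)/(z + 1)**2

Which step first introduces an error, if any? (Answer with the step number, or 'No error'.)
No error

All steps in this derivation are correct.
The final answer f'(z) = z*(z + 2)/(z + 1)**2 is valid.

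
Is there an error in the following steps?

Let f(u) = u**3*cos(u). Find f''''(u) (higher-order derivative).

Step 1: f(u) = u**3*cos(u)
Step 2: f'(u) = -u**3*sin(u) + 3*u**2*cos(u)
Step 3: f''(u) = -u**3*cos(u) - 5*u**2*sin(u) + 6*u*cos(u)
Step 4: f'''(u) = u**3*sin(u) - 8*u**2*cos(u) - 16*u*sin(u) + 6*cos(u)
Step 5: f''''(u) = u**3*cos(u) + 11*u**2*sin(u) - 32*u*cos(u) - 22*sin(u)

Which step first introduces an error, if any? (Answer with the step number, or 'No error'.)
Step 3

Step 3 is incorrect due to a wrong coefficient.
The step shows: -u**3*cos(u) - 5*u**2*sin(u) + 6*u*cos(u)
The correct value should be: -u**3*cos(u) - 6*u**2*sin(u) + 6*u*cos(u)

Explanation: The coefficient -6 was incorrectly written as -5: the term -6*u**2*sin(u) was incorrectly written as -5*u**2*sin(u)
The later steps are derived from this incorrect expression, so the error originates in Step 3.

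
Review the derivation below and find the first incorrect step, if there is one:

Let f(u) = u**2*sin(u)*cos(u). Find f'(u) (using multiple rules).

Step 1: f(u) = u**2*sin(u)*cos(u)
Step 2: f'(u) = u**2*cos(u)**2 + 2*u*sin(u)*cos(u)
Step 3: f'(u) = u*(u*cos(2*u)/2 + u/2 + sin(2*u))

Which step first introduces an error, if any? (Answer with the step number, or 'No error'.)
Step 2

Step 2 is incorrect due to a dropped term.
The step shows: u**2*cos(u)**2 + 2*u*sin(u)*cos(u)
The correct value should be: -u**2*sin(u)**2 + u**2*cos(u)**2 + 2*u*sin(u)*cos(u)

Explanation: A term was dropped: the term -u**2*sin(u)**2 was incorrectly omitted
The later steps are derived from this incorrect expression, so the error originates in Step 2.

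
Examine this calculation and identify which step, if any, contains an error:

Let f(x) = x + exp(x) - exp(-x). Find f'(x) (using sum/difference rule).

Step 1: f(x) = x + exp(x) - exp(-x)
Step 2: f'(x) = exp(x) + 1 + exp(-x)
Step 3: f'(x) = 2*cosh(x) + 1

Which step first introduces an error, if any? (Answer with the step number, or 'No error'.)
No error

All steps in this derivation are correct.
The final answer f'(x) = 2*cosh(x) + 1 is valid.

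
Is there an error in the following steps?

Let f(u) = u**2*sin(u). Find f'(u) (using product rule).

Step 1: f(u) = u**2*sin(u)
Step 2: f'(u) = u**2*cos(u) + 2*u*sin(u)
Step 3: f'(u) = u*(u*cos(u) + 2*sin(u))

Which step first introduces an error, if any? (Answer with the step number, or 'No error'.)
No error

All steps in this derivation are correct.
The final answer f'(u) = u*(u*cos(u) + 2*sin(u)) is valid.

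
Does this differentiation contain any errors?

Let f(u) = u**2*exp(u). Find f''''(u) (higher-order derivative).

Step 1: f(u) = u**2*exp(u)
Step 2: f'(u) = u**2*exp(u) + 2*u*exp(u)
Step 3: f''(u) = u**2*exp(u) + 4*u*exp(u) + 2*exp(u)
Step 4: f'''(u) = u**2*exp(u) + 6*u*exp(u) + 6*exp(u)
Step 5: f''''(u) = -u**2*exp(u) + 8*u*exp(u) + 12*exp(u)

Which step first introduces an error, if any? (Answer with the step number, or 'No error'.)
Step 5

Step 5 is incorrect due to a sign flip.
The step shows: -u**2*exp(u) + 8*u*exp(u) + 12*exp(u)
The correct value should be: u**2*exp(u) + 8*u*exp(u) + 12*exp(u)

Explanation: The sign of one term was flipped: the term u**2*exp(u) was incorrectly written as -u**2*exp(u)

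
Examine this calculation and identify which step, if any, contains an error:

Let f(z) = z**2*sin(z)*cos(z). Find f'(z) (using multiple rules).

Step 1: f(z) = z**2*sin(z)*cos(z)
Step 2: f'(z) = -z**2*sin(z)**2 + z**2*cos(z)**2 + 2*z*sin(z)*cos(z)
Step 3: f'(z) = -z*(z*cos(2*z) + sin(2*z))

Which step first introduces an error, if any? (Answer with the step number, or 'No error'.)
Step 3

Step 3 is incorrect due to a sign flip.
The step shows: -z*(z*cos(2*z) + sin(2*z))
The correct value should be: z*(z*cos(2*z) + sin(2*z))

Explanation: The sign of the whole expression was flipped: the term z*(z*cos(2*z) + sin(2*z)) was incorrectly written as -z*(z*cos(2*z) + sin(2*z))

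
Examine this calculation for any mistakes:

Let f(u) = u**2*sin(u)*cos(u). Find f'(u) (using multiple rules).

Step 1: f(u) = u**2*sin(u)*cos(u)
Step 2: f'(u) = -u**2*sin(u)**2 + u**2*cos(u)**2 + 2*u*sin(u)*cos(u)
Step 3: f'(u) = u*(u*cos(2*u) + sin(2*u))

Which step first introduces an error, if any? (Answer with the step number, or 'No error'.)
No error

All steps in this derivation are correct.
The final answer f'(u) = u*(u*cos(2*u) + sin(2*u)) is valid.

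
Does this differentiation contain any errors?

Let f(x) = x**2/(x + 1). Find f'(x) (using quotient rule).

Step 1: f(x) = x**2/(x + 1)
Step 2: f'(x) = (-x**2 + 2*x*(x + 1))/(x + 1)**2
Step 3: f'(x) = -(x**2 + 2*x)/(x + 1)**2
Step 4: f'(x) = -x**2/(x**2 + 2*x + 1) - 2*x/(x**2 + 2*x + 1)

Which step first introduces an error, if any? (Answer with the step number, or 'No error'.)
Step 3

Step 3 is incorrect due to a sign flip.
The step shows: -(x**2 + 2*x)/(x + 1)**2
The correct value should be: (x**2 + 2*x)/(x + 1)**2

Explanation: The sign of the whole expression was flipped: the term (x**2 + 2*x)/(x + 1)**2 was incorrectly written as -(x**2 + 2*x)/(x + 1)**2
The later steps are derived from this incorrect expression, so the error originates in Step 3.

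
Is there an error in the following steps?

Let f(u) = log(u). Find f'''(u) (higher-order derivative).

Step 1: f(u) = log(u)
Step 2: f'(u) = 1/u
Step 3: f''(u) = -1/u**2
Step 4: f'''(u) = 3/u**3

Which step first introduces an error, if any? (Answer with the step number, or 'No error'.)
Step 4

Step 4 is incorrect due to a wrong coefficient.
The step shows: 3/u**3
The correct value should be: 2/u**3

Explanation: The coefficient 2 was incorrectly written as 3: the term 2/u**3 was incorrectly written as 3/u**3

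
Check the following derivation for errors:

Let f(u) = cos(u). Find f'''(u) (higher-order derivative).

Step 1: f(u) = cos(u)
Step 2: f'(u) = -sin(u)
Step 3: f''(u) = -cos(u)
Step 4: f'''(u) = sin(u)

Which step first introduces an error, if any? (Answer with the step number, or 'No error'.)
No error

All steps in this derivation are correct.
The final answer f'''(u) = sin(u) is valid.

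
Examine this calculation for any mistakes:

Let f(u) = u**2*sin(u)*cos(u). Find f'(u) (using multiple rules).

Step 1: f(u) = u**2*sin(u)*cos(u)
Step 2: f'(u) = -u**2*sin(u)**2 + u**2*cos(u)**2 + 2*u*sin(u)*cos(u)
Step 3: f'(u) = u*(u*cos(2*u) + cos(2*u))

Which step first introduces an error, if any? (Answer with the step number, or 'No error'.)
Step 3

Step 3 is incorrect due to a wrong trig function.
The step shows: u*(u*cos(2*u) + cos(2*u))
The correct value should be: u*(u*cos(2*u) + sin(2*u))

Explanation: sin(2*u) was incorrectly written as cos(2*u): the term u*(u*cos(2*u) + sin(2*u)) was incorrectly written as u*(u*cos(2*u) + cos(2*u))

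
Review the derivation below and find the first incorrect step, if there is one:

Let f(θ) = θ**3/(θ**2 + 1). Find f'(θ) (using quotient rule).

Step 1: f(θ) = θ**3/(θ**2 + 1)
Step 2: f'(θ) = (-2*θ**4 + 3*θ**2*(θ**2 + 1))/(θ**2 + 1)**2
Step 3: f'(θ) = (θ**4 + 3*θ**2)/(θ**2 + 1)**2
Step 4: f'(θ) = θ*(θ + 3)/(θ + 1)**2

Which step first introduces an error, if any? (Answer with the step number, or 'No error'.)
Step 4

Step 4 is incorrect due to a wrong exponent.
The step shows: θ*(θ + 3)/(θ + 1)**2
The correct value should be: θ**2*(θ**2 + 3)/(θ**2 + 1)**2

Explanation: The exponent 2 on θ was incorrectly written as 1: the term θ**2*(θ**2 + 3)/(θ**2 + 1)**2 was incorrectly written as θ*(θ + 3)/(θ + 1)**2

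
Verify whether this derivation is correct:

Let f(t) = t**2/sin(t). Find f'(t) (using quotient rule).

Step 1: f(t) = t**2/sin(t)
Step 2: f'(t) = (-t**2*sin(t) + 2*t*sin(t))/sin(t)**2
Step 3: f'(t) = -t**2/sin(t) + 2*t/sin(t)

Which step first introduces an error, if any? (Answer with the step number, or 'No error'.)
Step 2

Step 2 is incorrect due to a wrong trig function.
The step shows: (-t**2*sin(t) + 2*t*sin(t))/sin(t)**2
The correct value should be: (-t**2*cos(t) + 2*t*sin(t))/sin(t)**2

Explanation: cos(t) was incorrectly written as sin(t): the term (-t**2*cos(t) + 2*t*sin(t))/sin(t)**2 was incorrectly written as (-t**2*sin(t) + 2*t*sin(t))/sin(t)**2
The later steps are derived from this incorrect expression, so the error originates in Step 2.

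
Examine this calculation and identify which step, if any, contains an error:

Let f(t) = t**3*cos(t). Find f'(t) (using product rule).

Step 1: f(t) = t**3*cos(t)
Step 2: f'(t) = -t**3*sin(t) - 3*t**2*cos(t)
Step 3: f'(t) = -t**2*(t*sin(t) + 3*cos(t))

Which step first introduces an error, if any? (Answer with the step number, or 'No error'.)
Step 2

Step 2 is incorrect due to a sign flip.
The step shows: -t**3*sin(t) - 3*t**2*cos(t)
The correct value should be: -t**3*sin(t) + 3*t**2*cos(t)

Explanation: The sign of one term was flipped: the term 3*t**2*cos(t) was incorrectly written as -3*t**2*cos(t)
The later steps are derived from this incorrect expression, so the error originates in Step 2.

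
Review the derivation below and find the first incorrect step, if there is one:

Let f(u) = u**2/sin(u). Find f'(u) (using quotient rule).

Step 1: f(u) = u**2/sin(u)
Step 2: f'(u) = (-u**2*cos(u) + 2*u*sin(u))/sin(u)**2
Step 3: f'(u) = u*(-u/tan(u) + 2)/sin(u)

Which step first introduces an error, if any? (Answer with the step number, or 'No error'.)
No error

All steps in this derivation are correct.
The final answer f'(u) = u*(-u/tan(u) + 2)/sin(u) is valid.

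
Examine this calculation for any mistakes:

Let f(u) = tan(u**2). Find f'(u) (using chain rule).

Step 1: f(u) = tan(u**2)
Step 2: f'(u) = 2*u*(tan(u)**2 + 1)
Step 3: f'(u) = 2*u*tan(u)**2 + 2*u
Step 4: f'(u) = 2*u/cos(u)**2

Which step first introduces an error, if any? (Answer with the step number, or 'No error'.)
Step 2

Step 2 is incorrect due to a wrong exponent.
The step shows: 2*u*(tan(u)**2 + 1)
The correct value should be: 2*u*(tan(u**2)**2 + 1)

Explanation: The exponent 2 on u was incorrectly written as 1: the term 2*u*(tan(u**2)**2 + 1) was incorrectly written as 2*u*(tan(u)**2 + 1)
The later steps are derived from this incorrect expression, so the error originates in Step 2.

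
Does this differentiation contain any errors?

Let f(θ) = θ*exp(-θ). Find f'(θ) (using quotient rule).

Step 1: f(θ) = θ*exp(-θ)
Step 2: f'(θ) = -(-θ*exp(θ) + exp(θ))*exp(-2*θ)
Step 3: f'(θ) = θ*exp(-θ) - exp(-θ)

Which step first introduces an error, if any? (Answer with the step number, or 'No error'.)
Step 2

Step 2 is incorrect due to a sign flip.
The step shows: -(-θ*exp(θ) + exp(θ))*exp(-2*θ)
The correct value should be: (-θ*exp(θ) + exp(θ))*exp(-2*θ)

Explanation: The sign of the whole expression was flipped: the term (-θ*exp(θ) + exp(θ))*exp(-2*θ) was incorrectly written as -(-θ*exp(θ) + exp(θ))*exp(-2*θ)
The later steps are derived from this incorrect expression, so the error originates in Step 2.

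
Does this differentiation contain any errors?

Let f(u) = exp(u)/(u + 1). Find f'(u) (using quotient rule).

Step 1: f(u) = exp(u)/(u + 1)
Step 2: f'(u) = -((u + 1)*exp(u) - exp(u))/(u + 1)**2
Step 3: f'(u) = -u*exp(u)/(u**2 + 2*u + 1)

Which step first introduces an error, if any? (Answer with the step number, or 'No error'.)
Step 2

Step 2 is incorrect due to a sign flip.
The step shows: -((u + 1)*exp(u) - exp(u))/(u + 1)**2
The correct value should be: ((u + 1)*exp(u) - exp(u))/(u + 1)**2

Explanation: The sign of the whole expression was flipped: the term ((u + 1)*exp(u) - exp(u))/(u + 1)**2 was incorrectly written as -((u + 1)*exp(u) - exp(u))/(u + 1)**2
The later steps are derived from this incorrect expression, so the error originates in Step 2.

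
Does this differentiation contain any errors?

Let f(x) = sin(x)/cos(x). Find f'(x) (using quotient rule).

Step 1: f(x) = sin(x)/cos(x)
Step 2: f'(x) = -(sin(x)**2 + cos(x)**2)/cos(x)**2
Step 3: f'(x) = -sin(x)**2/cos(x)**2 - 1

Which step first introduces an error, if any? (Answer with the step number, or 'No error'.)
Step 2

Step 2 is incorrect due to a sign flip.
The step shows: -(sin(x)**2 + cos(x)**2)/cos(x)**2
The correct value should be: (sin(x)**2 + cos(x)**2)/cos(x)**2

Explanation: The sign of the whole expression was flipped: the term (sin(x)**2 + cos(x)**2)/cos(x)**2 was incorrectly written as -(sin(x)**2 + cos(x)**2)/cos(x)**2
The later steps are derived from this incorrect expression, so the error originates in Step 2.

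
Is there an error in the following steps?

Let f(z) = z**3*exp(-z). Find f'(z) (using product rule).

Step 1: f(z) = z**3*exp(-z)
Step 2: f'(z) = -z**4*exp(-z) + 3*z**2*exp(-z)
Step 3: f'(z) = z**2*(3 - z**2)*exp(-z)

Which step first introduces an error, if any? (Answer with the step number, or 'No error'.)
Step 2

Step 2 is incorrect due to a wrong exponent.
The step shows: -z**4*exp(-z) + 3*z**2*exp(-z)
The correct value should be: -z**3*exp(-z) + 3*z**2*exp(-z)

Explanation: The exponent 3 on z was incorrectly written as 4: the term -z**3*exp(-z) was incorrectly written as -z**4*exp(-z)
The later steps are derived from this incorrect expression, so the error originates in Step 2.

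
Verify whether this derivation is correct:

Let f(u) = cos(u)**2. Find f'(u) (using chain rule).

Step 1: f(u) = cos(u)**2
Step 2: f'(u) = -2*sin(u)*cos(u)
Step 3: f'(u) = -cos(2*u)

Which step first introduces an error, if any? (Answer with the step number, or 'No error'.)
Step 3

Step 3 is incorrect due to a wrong trig function.
The step shows: -cos(2*u)
The correct value should be: -sin(2*u)

Explanation: sin(2*u) was incorrectly written as cos(2*u): the term -sin(2*u) was incorrectly written as -cos(2*u)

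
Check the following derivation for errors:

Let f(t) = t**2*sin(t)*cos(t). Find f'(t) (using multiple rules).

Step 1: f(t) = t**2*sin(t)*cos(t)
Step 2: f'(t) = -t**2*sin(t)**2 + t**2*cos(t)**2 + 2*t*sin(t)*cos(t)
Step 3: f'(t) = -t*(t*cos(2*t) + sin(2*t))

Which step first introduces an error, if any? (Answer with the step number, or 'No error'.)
Step 3

Step 3 is incorrect due to a sign flip.
The step shows: -t*(t*cos(2*t) + sin(2*t))
The correct value should be: t*(t*cos(2*t) + sin(2*t))

Explanation: The sign of the whole expression was flipped: the term t*(t*cos(2*t) + sin(2*t)) was incorrectly written as -t*(t*cos(2*t) + sin(2*t))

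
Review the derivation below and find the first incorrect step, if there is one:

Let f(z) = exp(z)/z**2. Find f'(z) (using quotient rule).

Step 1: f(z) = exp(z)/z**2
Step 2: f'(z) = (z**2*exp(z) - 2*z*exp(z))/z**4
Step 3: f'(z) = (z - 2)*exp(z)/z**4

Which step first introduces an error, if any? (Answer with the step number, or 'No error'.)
Step 3

Step 3 is incorrect due to a wrong exponent.
The step shows: (z - 2)*exp(z)/z**4
The correct value should be: (z - 2)*exp(z)/z**3

Explanation: The exponent -3 on z was incorrectly written as -4: the term (z - 2)*exp(z)/z**3 was incorrectly written as (z - 2)*exp(z)/z**4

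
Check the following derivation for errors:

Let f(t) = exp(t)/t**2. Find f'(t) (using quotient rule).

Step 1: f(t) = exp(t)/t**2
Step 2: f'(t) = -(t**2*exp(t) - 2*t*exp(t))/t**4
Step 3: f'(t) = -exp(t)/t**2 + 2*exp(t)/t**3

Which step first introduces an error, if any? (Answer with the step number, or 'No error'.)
Step 2

Step 2 is incorrect due to a sign flip.
The step shows: -(t**2*exp(t) - 2*t*exp(t))/t**4
The correct value should be: (t**2*exp(t) - 2*t*exp(t))/t**4

Explanation: The sign of the whole expression was flipped: the term (t**2*exp(t) - 2*t*exp(t))/t**4 was incorrectly written as -(t**2*exp(t) - 2*t*exp(t))/t**4
The later steps are derived from this incorrect expression, so the error originates in Step 2.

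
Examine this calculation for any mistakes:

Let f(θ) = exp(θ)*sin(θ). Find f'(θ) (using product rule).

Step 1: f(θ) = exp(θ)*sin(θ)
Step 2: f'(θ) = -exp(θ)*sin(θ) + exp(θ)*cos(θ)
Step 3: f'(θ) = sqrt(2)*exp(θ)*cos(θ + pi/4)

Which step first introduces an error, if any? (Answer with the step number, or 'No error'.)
Step 2

Step 2 is incorrect due to a sign flip.
The step shows: -exp(θ)*sin(θ) + exp(θ)*cos(θ)
The correct value should be: exp(θ)*sin(θ) + exp(θ)*cos(θ)

Explanation: The sign of one term was flipped: the term exp(θ)*sin(θ) was incorrectly written as -exp(θ)*sin(θ)
The later steps are derived from this incorrect expression, so the error originates in Step 2.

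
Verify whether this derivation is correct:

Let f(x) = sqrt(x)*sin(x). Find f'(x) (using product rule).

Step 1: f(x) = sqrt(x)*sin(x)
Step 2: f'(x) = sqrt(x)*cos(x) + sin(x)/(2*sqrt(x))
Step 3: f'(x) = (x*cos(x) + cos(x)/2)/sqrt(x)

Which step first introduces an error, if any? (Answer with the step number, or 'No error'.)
Step 3

Step 3 is incorrect due to a wrong trig function.
The step shows: (x*cos(x) + cos(x)/2)/sqrt(x)
The correct value should be: (x*cos(x) + sin(x)/2)/sqrt(x)

Explanation: sin(x) was incorrectly written as cos(x): the term (x*cos(x) + sin(x)/2)/sqrt(x) was incorrectly written as (x*cos(x) + cos(x)/2)/sqrt(x)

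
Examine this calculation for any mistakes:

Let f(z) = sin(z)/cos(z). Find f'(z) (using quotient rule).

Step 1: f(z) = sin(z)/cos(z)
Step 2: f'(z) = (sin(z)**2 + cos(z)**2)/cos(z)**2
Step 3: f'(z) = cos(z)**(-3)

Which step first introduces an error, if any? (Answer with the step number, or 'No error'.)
Step 3

Step 3 is incorrect due to a wrong exponent.
The step shows: cos(z)**(-3)
The correct value should be: cos(z)**(-2)

Explanation: The exponent -2 on cos(z) was incorrectly written as -3: the term cos(z)**(-2) was incorrectly written as cos(z)**(-3)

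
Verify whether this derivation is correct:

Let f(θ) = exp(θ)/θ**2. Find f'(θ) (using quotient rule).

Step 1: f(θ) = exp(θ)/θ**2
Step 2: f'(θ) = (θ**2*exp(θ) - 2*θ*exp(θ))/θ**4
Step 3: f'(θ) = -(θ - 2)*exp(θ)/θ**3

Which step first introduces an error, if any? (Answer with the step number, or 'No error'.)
Step 3

Step 3 is incorrect due to a sign flip.
The step shows: -(θ - 2)*exp(θ)/θ**3
The correct value should be: (θ - 2)*exp(θ)/θ**3

Explanation: The sign of the whole expression was flipped: the term (θ - 2)*exp(θ)/θ**3 was incorrectly written as -(θ - 2)*exp(θ)/θ**3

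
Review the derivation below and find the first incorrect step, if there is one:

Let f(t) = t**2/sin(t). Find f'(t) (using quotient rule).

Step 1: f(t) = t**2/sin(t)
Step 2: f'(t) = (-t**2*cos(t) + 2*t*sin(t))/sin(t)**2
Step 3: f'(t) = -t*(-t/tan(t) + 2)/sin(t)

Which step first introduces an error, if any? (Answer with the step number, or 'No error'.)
Step 3

Step 3 is incorrect due to a sign flip.
The step shows: -t*(-t/tan(t) + 2)/sin(t)
The correct value should be: t*(-t/tan(t) + 2)/sin(t)

Explanation: The sign of the whole expression was flipped: the term t*(-t/tan(t) + 2)/sin(t) was incorrectly written as -t*(-t/tan(t) + 2)/sin(t)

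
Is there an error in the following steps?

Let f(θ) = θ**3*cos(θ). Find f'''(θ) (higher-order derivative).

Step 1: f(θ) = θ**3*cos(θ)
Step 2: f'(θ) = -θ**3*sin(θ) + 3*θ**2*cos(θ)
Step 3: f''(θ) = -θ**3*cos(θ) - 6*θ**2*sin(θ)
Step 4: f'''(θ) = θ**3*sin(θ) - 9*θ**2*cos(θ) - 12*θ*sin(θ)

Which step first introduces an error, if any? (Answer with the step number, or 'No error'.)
Step 3

Step 3 is incorrect due to a dropped term.
The step shows: -θ**3*cos(θ) - 6*θ**2*sin(θ)
The correct value should be: -θ**3*cos(θ) - 6*θ**2*sin(θ) + 6*θ*cos(θ)

Explanation: A term was dropped: the term 6*θ*cos(θ) was incorrectly omitted
The later steps are derived from this incorrect expression, so the error originates in Step 3.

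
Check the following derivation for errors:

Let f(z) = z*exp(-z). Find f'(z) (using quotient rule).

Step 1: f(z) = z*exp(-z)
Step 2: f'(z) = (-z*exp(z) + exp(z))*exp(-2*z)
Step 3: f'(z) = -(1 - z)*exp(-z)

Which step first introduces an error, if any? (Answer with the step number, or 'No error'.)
Step 3

Step 3 is incorrect due to a sign flip.
The step shows: -(1 - z)*exp(-z)
The correct value should be: (1 - z)*exp(-z)

Explanation: The sign of the whole expression was flipped: the term (1 - z)*exp(-z) was incorrectly written as -(1 - z)*exp(-z)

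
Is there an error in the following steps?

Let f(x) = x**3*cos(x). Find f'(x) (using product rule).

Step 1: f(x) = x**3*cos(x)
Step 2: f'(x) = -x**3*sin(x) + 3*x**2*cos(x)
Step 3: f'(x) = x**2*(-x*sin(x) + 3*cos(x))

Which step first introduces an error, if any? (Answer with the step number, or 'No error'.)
No error

All steps in this derivation are correct.
The final answer f'(x) = x**2*(-x*sin(x) + 3*cos(x)) is valid.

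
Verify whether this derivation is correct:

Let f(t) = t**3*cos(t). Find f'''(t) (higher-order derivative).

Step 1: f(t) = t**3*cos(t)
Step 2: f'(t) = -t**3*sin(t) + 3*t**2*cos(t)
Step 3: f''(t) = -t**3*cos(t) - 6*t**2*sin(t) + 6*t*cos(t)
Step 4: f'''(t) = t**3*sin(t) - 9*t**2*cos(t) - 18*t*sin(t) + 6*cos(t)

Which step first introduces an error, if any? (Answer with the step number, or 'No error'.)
No error

All steps in this derivation are correct.
The final answer f'''(t) = t**3*sin(t) - 9*t**2*cos(t) - 18*t*sin(t) + 6*cos(t) is valid.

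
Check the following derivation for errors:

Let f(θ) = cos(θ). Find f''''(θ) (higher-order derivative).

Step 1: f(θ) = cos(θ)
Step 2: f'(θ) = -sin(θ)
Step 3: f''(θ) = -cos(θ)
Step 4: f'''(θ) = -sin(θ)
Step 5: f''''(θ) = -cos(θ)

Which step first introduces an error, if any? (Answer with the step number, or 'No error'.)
Step 4

Step 4 is incorrect due to a sign flip.
The step shows: -sin(θ)
The correct value should be: sin(θ)

Explanation: The sign of the whole expression was flipped: the term sin(θ) was incorrectly written as -sin(θ)
The later steps are derived from this incorrect expression, so the error originates in Step 4.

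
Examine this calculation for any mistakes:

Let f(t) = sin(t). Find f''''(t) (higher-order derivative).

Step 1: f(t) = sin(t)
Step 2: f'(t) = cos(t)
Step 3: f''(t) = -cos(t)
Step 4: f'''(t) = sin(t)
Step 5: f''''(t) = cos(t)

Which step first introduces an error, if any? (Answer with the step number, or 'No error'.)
Step 3

Step 3 is incorrect due to a wrong trig function.
The step shows: -cos(t)
The correct value should be: -sin(t)

Explanation: sin(t) was incorrectly written as cos(t): the term -sin(t) was incorrectly written as -cos(t)
The later steps are derived from this incorrect expression, so the error originates in Step 3.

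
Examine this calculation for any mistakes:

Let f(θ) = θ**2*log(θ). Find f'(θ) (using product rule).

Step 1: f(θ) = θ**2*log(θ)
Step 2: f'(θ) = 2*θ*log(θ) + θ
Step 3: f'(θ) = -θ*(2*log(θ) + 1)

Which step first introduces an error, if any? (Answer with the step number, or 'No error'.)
Step 3

Step 3 is incorrect due to a sign flip.
The step shows: -θ*(2*log(θ) + 1)
The correct value should be: θ*(2*log(θ) + 1)

Explanation: The sign of the whole expression was flipped: the term θ*(2*log(θ) + 1) was incorrectly written as -θ*(2*log(θ) + 1)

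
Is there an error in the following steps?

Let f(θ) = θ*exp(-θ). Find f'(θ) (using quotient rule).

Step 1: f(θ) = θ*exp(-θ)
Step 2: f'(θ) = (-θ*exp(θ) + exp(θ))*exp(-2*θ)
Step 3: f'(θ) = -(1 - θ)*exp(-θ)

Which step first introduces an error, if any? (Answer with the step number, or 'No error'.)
Step 3

Step 3 is incorrect due to a sign flip.
The step shows: -(1 - θ)*exp(-θ)
The correct value should be: (1 - θ)*exp(-θ)

Explanation: The sign of the whole expression was flipped: the term (1 - θ)*exp(-θ) was incorrectly written as -(1 - θ)*exp(-θ)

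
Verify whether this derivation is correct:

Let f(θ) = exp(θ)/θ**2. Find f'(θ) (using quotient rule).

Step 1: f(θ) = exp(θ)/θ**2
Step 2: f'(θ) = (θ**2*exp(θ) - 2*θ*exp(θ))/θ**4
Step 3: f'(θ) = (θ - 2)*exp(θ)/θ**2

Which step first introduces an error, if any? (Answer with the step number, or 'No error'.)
Step 3

Step 3 is incorrect due to a wrong exponent.
The step shows: (θ - 2)*exp(θ)/θ**2
The correct value should be: (θ - 2)*exp(θ)/θ**3

Explanation: The exponent -3 on θ was incorrectly written as -2: the term (θ - 2)*exp(θ)/θ**3 was incorrectly written as (θ - 2)*exp(θ)/θ**2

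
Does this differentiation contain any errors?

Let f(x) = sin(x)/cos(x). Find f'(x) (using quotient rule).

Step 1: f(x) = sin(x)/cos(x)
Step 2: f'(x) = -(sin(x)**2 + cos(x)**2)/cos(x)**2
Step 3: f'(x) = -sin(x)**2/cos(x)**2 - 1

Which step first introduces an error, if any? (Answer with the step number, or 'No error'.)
Step 2

Step 2 is incorrect due to a sign flip.
The step shows: -(sin(x)**2 + cos(x)**2)/cos(x)**2
The correct value should be: (sin(x)**2 + cos(x)**2)/cos(x)**2

Explanation: The sign of the whole expression was flipped: the term (sin(x)**2 + cos(x)**2)/cos(x)**2 was incorrectly written as -(sin(x)**2 + cos(x)**2)/cos(x)**2
The later steps are derived from this incorrect expression, so the error originates in Step 2.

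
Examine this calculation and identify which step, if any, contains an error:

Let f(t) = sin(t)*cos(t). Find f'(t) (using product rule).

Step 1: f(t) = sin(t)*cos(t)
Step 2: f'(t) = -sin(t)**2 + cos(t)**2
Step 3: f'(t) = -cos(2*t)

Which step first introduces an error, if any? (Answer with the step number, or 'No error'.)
Step 3

Step 3 is incorrect due to a sign flip.
The step shows: -cos(2*t)
The correct value should be: cos(2*t)

Explanation: The sign of the whole expression was flipped: the term cos(2*t) was incorrectly written as -cos(2*t)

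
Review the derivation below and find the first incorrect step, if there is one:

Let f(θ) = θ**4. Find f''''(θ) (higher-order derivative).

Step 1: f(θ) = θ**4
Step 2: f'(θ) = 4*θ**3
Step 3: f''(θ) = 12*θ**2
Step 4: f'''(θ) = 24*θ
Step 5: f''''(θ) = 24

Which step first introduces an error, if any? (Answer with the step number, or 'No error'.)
No error

All steps in this derivation are correct.
The final answer f''''(θ) = 24 is valid.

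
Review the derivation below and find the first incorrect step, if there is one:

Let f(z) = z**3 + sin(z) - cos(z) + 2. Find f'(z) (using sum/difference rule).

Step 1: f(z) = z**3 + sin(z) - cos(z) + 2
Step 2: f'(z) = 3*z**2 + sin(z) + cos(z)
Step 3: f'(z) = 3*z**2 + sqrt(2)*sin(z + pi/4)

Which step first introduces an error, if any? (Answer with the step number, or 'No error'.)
No error

All steps in this derivation are correct.
The final answer f'(z) = 3*z**2 + sqrt(2)*sin(z + pi/4) is valid.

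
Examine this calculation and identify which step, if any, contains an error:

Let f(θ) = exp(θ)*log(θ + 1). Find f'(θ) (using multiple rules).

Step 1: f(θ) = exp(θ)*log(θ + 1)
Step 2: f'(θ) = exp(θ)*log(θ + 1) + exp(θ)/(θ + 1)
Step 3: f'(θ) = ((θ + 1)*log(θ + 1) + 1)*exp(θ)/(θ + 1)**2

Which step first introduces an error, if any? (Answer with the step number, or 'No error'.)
Step 3

Step 3 is incorrect due to a wrong exponent.
The step shows: ((θ + 1)*log(θ + 1) + 1)*exp(θ)/(θ + 1)**2
The correct value should be: ((θ + 1)*log(θ + 1) + 1)*exp(θ)/(θ + 1)

Explanation: The exponent -1 on θ + 1 was incorrectly written as -2: the term ((θ + 1)*log(θ + 1) + 1)*exp(θ)/(θ + 1) was incorrectly written as ((θ + 1)*log(θ + 1) + 1)*exp(θ)/(θ + 1)**2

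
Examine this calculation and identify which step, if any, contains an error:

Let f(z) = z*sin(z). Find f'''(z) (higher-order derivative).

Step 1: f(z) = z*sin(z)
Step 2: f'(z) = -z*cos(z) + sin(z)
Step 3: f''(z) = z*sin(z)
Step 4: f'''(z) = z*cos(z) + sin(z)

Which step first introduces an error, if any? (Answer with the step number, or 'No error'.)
Step 2

Step 2 is incorrect due to a sign flip.
The step shows: -z*cos(z) + sin(z)
The correct value should be: z*cos(z) + sin(z)

Explanation: The sign of one term was flipped: the term z*cos(z) was incorrectly written as -z*cos(z)
The later steps are derived from this incorrect expression, so the error originates in Step 2.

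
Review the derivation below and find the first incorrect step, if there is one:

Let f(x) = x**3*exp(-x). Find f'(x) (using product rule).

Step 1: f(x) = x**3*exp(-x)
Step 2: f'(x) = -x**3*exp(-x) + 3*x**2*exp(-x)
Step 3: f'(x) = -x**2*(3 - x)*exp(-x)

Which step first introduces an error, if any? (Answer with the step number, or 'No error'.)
Step 3

Step 3 is incorrect due to a sign flip.
The step shows: -x**2*(3 - x)*exp(-x)
The correct value should be: x**2*(3 - x)*exp(-x)

Explanation: The sign of the whole expression was flipped: the term x**2*(3 - x)*exp(-x) was incorrectly written as -x**2*(3 - x)*exp(-x)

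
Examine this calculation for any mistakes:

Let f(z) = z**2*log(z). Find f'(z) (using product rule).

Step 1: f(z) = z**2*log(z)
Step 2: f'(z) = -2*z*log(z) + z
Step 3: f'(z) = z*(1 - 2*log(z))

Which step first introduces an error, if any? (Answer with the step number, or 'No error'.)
Step 2

Step 2 is incorrect due to a sign flip.
The step shows: -2*z*log(z) + z
The correct value should be: 2*z*log(z) + z

Explanation: The sign of one term was flipped: the term 2*z*log(z) was incorrectly written as -2*z*log(z)
The later steps are derived from this incorrect expression, so the error originates in Step 2.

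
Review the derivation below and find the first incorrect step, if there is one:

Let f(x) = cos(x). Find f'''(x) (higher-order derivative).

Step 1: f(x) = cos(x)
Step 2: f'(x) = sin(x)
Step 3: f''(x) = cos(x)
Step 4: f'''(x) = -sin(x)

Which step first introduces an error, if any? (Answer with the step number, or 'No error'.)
Step 2

Step 2 is incorrect due to a sign flip.
The step shows: sin(x)
The correct value should be: -sin(x)

Explanation: The sign of the whole expression was flipped: the term -sin(x) was incorrectly written as sin(x)
The later steps are derived from this incorrect expression, so the error originates in Step 2.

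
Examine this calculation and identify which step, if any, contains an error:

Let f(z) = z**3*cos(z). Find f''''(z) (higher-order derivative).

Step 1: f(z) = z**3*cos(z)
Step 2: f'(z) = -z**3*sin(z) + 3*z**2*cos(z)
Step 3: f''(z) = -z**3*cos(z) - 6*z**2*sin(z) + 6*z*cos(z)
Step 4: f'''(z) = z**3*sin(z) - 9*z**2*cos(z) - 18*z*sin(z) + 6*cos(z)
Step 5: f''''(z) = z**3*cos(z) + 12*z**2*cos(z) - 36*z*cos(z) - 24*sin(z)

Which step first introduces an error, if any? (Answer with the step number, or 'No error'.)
Step 5

Step 5 is incorrect due to a wrong trig function.
The step shows: z**3*cos(z) + 12*z**2*cos(z) - 36*z*cos(z) - 24*sin(z)
The correct value should be: z**3*cos(z) + 12*z**2*sin(z) - 36*z*cos(z) - 24*sin(z)

Explanation: sin(z) was incorrectly written as cos(z): the term 12*z**2*sin(z) was incorrectly written as 12*z**2*cos(z)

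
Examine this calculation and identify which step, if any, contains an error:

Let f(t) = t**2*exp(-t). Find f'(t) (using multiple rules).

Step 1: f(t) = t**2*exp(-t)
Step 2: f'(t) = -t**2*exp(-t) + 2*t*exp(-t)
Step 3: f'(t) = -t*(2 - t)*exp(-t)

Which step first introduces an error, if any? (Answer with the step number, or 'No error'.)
Step 3

Step 3 is incorrect due to a sign flip.
The step shows: -t*(2 - t)*exp(-t)
The correct value should be: t*(2 - t)*exp(-t)

Explanation: The sign of the whole expression was flipped: the term t*(2 - t)*exp(-t) was incorrectly written as -t*(2 - t)*exp(-t)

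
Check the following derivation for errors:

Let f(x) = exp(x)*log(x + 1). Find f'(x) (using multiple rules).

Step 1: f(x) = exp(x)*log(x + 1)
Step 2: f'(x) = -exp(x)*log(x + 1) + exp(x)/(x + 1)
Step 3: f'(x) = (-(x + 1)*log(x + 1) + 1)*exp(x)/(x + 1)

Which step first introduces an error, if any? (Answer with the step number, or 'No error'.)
Step 2

Step 2 is incorrect due to a sign flip.
The step shows: -exp(x)*log(x + 1) + exp(x)/(x + 1)
The correct value should be: exp(x)*log(x + 1) + exp(x)/(x + 1)

Explanation: The sign of one term was flipped: the term exp(x)*log(x + 1) was incorrectly written as -exp(x)*log(x + 1)
The later steps are derived from this incorrect expression, so the error originates in Step 2.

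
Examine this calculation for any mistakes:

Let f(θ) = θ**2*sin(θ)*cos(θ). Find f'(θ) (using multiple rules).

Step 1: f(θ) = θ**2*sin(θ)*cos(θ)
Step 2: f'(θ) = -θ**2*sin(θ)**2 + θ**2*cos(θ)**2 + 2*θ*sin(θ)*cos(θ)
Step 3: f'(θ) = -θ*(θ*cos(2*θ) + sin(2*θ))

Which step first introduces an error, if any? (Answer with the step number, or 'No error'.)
Step 3

Step 3 is incorrect due to a sign flip.
The step shows: -θ*(θ*cos(2*θ) + sin(2*θ))
The correct value should be: θ*(θ*cos(2*θ) + sin(2*θ))

Explanation: The sign of the whole expression was flipped: the term θ*(θ*cos(2*θ) + sin(2*θ)) was incorrectly written as -θ*(θ*cos(2*θ) + sin(2*θ))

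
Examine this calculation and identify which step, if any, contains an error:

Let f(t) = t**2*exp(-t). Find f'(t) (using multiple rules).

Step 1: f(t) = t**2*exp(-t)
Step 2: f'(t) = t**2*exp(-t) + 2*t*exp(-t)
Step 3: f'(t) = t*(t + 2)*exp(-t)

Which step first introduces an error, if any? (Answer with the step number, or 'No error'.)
Step 2

Step 2 is incorrect due to a sign flip.
The step shows: t**2*exp(-t) + 2*t*exp(-t)
The correct value should be: -t**2*exp(-t) + 2*t*exp(-t)

Explanation: The sign of one term was flipped: the term -t**2*exp(-t) was incorrectly written as t**2*exp(-t)
The later steps are derived from this incorrect expression, so the error originates in Step 2.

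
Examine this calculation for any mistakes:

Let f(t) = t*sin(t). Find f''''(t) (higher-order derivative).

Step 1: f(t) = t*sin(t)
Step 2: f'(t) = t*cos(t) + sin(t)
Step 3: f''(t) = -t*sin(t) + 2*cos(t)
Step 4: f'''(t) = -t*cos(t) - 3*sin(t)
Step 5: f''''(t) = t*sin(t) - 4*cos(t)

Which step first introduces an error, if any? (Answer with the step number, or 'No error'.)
No error

All steps in this derivation are correct.
The final answer f''''(t) = t*sin(t) - 4*cos(t) is valid.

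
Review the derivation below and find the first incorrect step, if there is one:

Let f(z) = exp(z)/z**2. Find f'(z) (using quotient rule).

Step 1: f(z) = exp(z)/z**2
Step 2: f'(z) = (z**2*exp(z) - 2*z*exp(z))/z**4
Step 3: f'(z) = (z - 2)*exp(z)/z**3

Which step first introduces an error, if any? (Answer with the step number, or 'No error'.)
No error

All steps in this derivation are correct.
The final answer f'(z) = (z - 2)*exp(z)/z**3 is valid.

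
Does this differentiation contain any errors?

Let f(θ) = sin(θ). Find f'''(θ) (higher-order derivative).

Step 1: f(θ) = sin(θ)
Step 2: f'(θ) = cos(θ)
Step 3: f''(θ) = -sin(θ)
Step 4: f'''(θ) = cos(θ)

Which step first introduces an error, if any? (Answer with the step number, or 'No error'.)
Step 4

Step 4 is incorrect due to a sign flip.
The step shows: cos(θ)
The correct value should be: -cos(θ)

Explanation: The sign of the whole expression was flipped: the term -cos(θ) was incorrectly written as cos(θ)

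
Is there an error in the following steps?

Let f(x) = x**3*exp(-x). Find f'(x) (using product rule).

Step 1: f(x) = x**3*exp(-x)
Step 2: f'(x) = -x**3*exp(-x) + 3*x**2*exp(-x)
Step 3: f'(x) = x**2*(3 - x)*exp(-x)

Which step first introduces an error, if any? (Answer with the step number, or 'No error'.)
No error

All steps in this derivation are correct.
The final answer f'(x) = x**2*(3 - x)*exp(-x) is valid.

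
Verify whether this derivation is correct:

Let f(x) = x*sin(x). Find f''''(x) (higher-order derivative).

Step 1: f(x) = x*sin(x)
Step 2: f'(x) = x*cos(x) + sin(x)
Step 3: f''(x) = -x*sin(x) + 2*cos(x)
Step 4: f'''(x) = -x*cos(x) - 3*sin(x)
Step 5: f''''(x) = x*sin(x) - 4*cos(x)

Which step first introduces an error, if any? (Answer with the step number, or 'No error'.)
No error

All steps in this derivation are correct.
The final answer f''''(x) = x*sin(x) - 4*cos(x) is valid.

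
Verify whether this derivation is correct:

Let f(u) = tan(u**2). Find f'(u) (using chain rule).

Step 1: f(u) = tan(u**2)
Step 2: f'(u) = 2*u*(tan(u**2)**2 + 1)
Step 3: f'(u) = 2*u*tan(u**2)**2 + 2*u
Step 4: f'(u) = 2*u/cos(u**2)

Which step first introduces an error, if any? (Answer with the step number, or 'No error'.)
Step 4

Step 4 is incorrect due to a wrong exponent.
The step shows: 2*u/cos(u**2)
The correct value should be: 2*u/cos(u**2)**2

Explanation: The exponent -2 on cos(u**2) was incorrectly written as -1: the term 2*u/cos(u**2)**2 was incorrectly written as 2*u/cos(u**2)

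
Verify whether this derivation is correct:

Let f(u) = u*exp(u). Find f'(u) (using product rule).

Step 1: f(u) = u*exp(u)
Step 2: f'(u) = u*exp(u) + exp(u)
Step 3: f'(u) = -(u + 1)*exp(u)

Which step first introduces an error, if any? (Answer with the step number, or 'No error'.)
Step 3

Step 3 is incorrect due to a sign flip.
The step shows: -(u + 1)*exp(u)
The correct value should be: (u + 1)*exp(u)

Explanation: The sign of the whole expression was flipped: the term (u + 1)*exp(u) was incorrectly written as -(u + 1)*exp(u)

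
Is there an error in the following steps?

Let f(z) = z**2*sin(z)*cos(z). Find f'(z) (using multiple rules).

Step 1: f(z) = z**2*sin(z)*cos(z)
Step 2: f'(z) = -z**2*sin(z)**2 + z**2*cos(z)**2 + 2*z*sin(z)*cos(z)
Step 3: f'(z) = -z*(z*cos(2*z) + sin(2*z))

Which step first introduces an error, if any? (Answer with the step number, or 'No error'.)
Step 3

Step 3 is incorrect due to a sign flip.
The step shows: -z*(z*cos(2*z) + sin(2*z))
The correct value should be: z*(z*cos(2*z) + sin(2*z))

Explanation: The sign of the whole expression was flipped: the term z*(z*cos(2*z) + sin(2*z)) was incorrectly written as -z*(z*cos(2*z) + sin(2*z))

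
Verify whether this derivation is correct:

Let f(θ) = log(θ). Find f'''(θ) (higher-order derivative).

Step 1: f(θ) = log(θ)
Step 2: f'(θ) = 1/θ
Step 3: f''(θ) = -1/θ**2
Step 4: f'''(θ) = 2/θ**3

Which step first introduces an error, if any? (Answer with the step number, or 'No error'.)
No error

All steps in this derivation are correct.
The final answer f'''(θ) = 2/θ**3 is valid.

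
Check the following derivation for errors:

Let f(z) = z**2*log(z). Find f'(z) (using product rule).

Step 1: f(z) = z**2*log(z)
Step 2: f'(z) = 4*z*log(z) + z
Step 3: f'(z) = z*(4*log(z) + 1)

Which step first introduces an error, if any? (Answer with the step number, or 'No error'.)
Step 2

Step 2 is incorrect due to a wrong coefficient.
The step shows: 4*z*log(z) + z
The correct value should be: 2*z*log(z) + z

Explanation: The coefficient 2 was incorrectly written as 4: the term 2*z*log(z) was incorrectly written as 4*z*log(z)
The later steps are derived from this incorrect expression, so the error originates in Step 2.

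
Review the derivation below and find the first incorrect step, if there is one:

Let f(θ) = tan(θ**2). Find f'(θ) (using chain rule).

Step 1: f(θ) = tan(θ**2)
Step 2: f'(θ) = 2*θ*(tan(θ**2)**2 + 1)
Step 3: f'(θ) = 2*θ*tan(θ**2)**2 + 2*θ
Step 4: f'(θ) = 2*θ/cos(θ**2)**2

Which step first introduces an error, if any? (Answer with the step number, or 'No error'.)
No error

All steps in this derivation are correct.
The final answer f'(θ) = 2*θ/cos(θ**2)**2 is valid.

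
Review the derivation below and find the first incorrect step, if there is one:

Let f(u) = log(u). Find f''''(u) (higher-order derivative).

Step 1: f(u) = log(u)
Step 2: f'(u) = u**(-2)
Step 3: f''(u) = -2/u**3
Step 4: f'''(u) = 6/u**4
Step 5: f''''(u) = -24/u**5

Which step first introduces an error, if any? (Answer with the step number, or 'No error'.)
Step 2

Step 2 is incorrect due to a wrong exponent.
The step shows: u**(-2)
The correct value should be: 1/u

Explanation: The exponent -1 on u was incorrectly written as -2: the term 1/u was incorrectly written as u**(-2)
The later steps are derived from this incorrect expression, so the error originates in Step 2.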